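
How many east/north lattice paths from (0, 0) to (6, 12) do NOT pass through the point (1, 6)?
Number of paths = 15330

Total paths from (0, 0) to (6, 12): C(18, 6) = 18564. Paths through (1, 6): (paths (0, 0) → (1, 6)) × (paths (1, 6) → (6, 12)) = C(7, 1) · C(11, 5) = 7 · 462 = 3234. Avoidance count = 18564 − 3234 = 15330.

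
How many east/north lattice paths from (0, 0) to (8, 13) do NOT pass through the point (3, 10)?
Number of paths = 187474

Total paths from (0, 0) to (8, 13): C(21, 8) = 203490. Paths through (3, 10): (paths (0, 0) → (3, 10)) × (paths (3, 10) → (8, 13)) = C(13, 3) · C(8, 5) = 286 · 56 = 16016. Avoidance count = 203490 − 16016 = 187474.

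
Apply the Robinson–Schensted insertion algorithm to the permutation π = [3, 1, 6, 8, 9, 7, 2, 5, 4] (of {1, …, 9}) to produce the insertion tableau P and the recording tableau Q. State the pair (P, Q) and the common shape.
P = [1, 2, 4, 9] / [3, 5, 7] / [6] / [8];  Q = [1, 3, 4, 5] / [2, 6, 8] / [7] / [9];  common shape = (4, 3, 1, 1)

Row-insert the values π_1, π_2, … into P one at a time, bumping the leftmost entry strictly greater than the inserted value down to the next row. The recording tableau Q records, in position (i, j), the step at which that cell was added to P.
  Insert 3 (step 1): P = [3];  Q = [1]
  Insert 1 (step 2): P = [1] / [3];  Q = [1] / [2]
  Insert 6 (step 3): P = [1, 6] / [3];  Q = [1, 3] / [2]
  Insert 8 (step 4): P = [1, 6, 8] / [3];  Q = [1, 3, 4] / [2]
  Insert 9 (step 5): P = [1, 6, 8, 9] / [3];  Q = [1, 3, 4, 5] / [2]
  Insert 7 (step 6): P = [1, 6, 7, 9] / [3, 8];  Q = [1, 3, 4, 5] / [2, 6]
  Insert 2 (step 7): P = [1, 2, 7, 9] / [3, 6] / [8];  Q = [1, 3, 4, 5] / [2, 6] / [7]
  Insert 5 (step 8): P = [1, 2, 5, 9] / [3, 6, 7] / [8];  Q = [1, 3, 4, 5] / [2, 6, 8] / [7]
  Insert 4 (step 9): P = [1, 2, 4, 9] / [3, 5, 7] / [6] / [8];  Q = [1, 3, 4, 5] / [2, 6, 8] / [7] / [9]
Final shape: (4, 3, 1, 1).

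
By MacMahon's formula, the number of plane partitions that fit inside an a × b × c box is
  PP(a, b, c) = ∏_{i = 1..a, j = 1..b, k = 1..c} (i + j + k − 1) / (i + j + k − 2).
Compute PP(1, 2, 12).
PP(1, 2, 12) = 91

Evaluate the triple product over i = 1..1, j = 1..2, k = 1..12. The factors are (2/1) · (3/2) · (4/3) · (5/4) · (6/5) · (7/6) · (8/7) · (9/8) · … (24 factors total). The numerators and denominators telescope so the product is an integer; carrying out the multiplication exactly gives PP(1, 2, 12) = 91.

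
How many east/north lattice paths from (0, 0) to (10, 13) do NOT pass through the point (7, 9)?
Number of paths = 743666

Total paths from (0, 0) to (10, 13): C(23, 10) = 1144066. Paths through (7, 9): (paths (0, 0) → (7, 9)) × (paths (7, 9) → (10, 13)) = C(16, 7) · C(7, 3) = 11440 · 35 = 400400. Avoidance count = 1144066 − 400400 = 743666.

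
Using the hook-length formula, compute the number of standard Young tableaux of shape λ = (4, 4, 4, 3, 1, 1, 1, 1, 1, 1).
# SYT of shape (4, 4, 4, 3, 1, 1, 1, 1, 1, 1) = 53178720

Hook-length formula: f^λ = n! / Π hook(c), product over all cells c of the Young diagram. For λ = (4, 4, 4, 3, 1, 1, 1, 1, 1, 1), n = 21 boxes. Hook lengths by row (left-to-right, top-to-bottom): [13, 6, 5, 3]; [12, 5, 4, 2]; [11, 4, 3, 1]; [9, 2, 1]; [6]; [5]; [4]; [3]; [2]; [1]. Product of hooks = 960740352000. So f^λ = 21! / 960740352000 = 51090942171709440000 / 960740352000 = 53178720.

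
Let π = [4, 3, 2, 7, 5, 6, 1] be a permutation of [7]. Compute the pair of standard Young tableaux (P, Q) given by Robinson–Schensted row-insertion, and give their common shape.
P = [1, 5, 6] / [2, 7] / [3] / [4];  Q = [1, 4, 6] / [2, 5] / [3] / [7];  common shape = (3, 2, 1, 1)

Row-insert the values π_1, π_2, … into P one at a time, bumping the leftmost entry strictly greater than the inserted value down to the next row. The recording tableau Q records, in position (i, j), the step at which that cell was added to P.
  Insert 4 (step 1): P = [4];  Q = [1]
  Insert 3 (step 2): P = [3] / [4];  Q = [1] / [2]
  Insert 2 (step 3): P = [2] / [3] / [4];  Q = [1] / [2] / [3]
  Insert 7 (step 4): P = [2, 7] / [3] / [4];  Q = [1, 4] / [2] / [3]
  Insert 5 (step 5): P = [2, 5] / [3, 7] / [4];  Q = [1, 4] / [2, 5] / [3]
  Insert 6 (step 6): P = [2, 5, 6] / [3, 7] / [4];  Q = [1, 4, 6] / [2, 5] / [3]
  Insert 1 (step 7): P = [1, 5, 6] / [2, 7] / [3] / [4];  Q = [1, 4, 6] / [2, 5] / [3] / [7]
Final shape: (3, 2, 1, 1).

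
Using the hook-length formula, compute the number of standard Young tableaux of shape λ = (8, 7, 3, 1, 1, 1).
# SYT of shape (8, 7, 3, 1, 1, 1) = 189924000

Hook-length formula: f^λ = n! / Π hook(c), product over all cells c of the Young diagram. For λ = (8, 7, 3, 1, 1, 1), n = 21 boxes. Hook lengths by row (left-to-right, top-to-bottom): [13, 9, 8, 6, 5, 4, 3, 1]; [11, 7, 6, 4, 3, 2, 1]; [6, 2, 1]; [3]; [2]; [1]. Product of hooks = 269007298560. So f^λ = 21! / 269007298560 = 51090942171709440000 / 269007298560 = 189924000.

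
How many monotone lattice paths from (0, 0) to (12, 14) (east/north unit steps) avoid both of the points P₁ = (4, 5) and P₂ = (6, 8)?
Number of paths = 4984108

Inclusion–exclusion. Total paths: C(26, 12) = 9657700. Through P₁: C(9, 4)·C(17, 8) = 3063060. Through P₂: C(14, 6)·C(12, 6) = 2774772. Since P₁ is strictly southwest of P₂, a monotone path through both must visit P₁ then P₂; paths through both = C(9, 4)·C(5, 2)·C(12, 6) = 1164240. Avoid both = 9657700 − 3063060 − 2774772 + 1164240 = 4984108.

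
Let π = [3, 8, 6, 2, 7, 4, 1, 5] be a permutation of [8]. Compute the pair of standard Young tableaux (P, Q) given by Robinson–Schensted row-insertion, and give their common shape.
P = [1, 4, 5] / [2, 6, 7] / [3] / [8];  Q = [1, 2, 5] / [3, 6, 8] / [4] / [7];  common shape = (3, 3, 1, 1)

Row-insert the values π_1, π_2, … into P one at a time, bumping the leftmost entry strictly greater than the inserted value down to the next row. The recording tableau Q records, in position (i, j), the step at which that cell was added to P.
  Insert 3 (step 1): P = [3];  Q = [1]
  Insert 8 (step 2): P = [3, 8];  Q = [1, 2]
  Insert 6 (step 3): P = [3, 6] / [8];  Q = [1, 2] / [3]
  Insert 2 (step 4): P = [2, 6] / [3] / [8];  Q = [1, 2] / [3] / [4]
  Insert 7 (step 5): P = [2, 6, 7] / [3] / [8];  Q = [1, 2, 5] / [3] / [4]
  Insert 4 (step 6): P = [2, 4, 7] / [3, 6] / [8];  Q = [1, 2, 5] / [3, 6] / [4]
  Insert 1 (step 7): P = [1, 4, 7] / [2, 6] / [3] / [8];  Q = [1, 2, 5] / [3, 6] / [4] / [7]
  Insert 5 (step 8): P = [1, 4, 5] / [2, 6, 7] / [3] / [8];  Q = [1, 2, 5] / [3, 6, 8] / [4] / [7]
Final shape: (3, 3, 1, 1).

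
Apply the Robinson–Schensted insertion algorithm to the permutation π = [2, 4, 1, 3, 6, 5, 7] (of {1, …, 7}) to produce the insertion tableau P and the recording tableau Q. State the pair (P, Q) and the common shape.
P = [1, 3, 5, 7] / [2, 4, 6];  Q = [1, 2, 5, 7] / [3, 4, 6];  common shape = (4, 3)

Row-insert the values π_1, π_2, … into P one at a time, bumping the leftmost entry strictly greater than the inserted value down to the next row. The recording tableau Q records, in position (i, j), the step at which that cell was added to P.
  Insert 2 (step 1): P = [2];  Q = [1]
  Insert 4 (step 2): P = [2, 4];  Q = [1, 2]
  Insert 1 (step 3): P = [1, 4] / [2];  Q = [1, 2] / [3]
  Insert 3 (step 4): P = [1, 3] / [2, 4];  Q = [1, 2] / [3, 4]
  Insert 6 (step 5): P = [1, 3, 6] / [2, 4];  Q = [1, 2, 5] / [3, 4]
  Insert 5 (step 6): P = [1, 3, 5] / [2, 4, 6];  Q = [1, 2, 5] / [3, 4, 6]
  Insert 7 (step 7): P = [1, 3, 5, 7] / [2, 4, 6];  Q = [1, 2, 5, 7] / [3, 4, 6]
Final shape: (4, 3).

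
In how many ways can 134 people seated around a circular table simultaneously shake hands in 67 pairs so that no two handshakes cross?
C_67 = 22033725021956517463358552614056949950

These noncrossing handshakes are counted by the Catalan number C_n = (1/(n + 1)) · C(2n, n). For n = 67: C_67 = (1/68) · C(134, 67) = 1498293301493043187508381577755872596600/68 = 22033725021956517463358552614056949950.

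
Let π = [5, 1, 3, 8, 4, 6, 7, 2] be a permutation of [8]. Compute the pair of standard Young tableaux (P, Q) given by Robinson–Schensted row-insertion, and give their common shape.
P = [1, 2, 4, 6, 7] / [3, 8] / [5];  Q = [1, 3, 4, 6, 7] / [2, 5] / [8];  common shape = (5, 2, 1)

Row-insert the values π_1, π_2, … into P one at a time, bumping the leftmost entry strictly greater than the inserted value down to the next row. The recording tableau Q records, in position (i, j), the step at which that cell was added to P.
  Insert 5 (step 1): P = [5];  Q = [1]
  Insert 1 (step 2): P = [1] / [5];  Q = [1] / [2]
  Insert 3 (step 3): P = [1, 3] / [5];  Q = [1, 3] / [2]
  Insert 8 (step 4): P = [1, 3, 8] / [5];  Q = [1, 3, 4] / [2]
  Insert 4 (step 5): P = [1, 3, 4] / [5, 8];  Q = [1, 3, 4] / [2, 5]
  Insert 6 (step 6): P = [1, 3, 4, 6] / [5, 8];  Q = [1, 3, 4, 6] / [2, 5]
  Insert 7 (step 7): P = [1, 3, 4, 6, 7] / [5, 8];  Q = [1, 3, 4, 6, 7] / [2, 5]
  Insert 2 (step 8): P = [1, 2, 4, 6, 7] / [3, 8] / [5];  Q = [1, 3, 4, 6, 7] / [2, 5] / [8]
Final shape: (5, 2, 1).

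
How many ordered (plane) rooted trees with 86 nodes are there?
C_85 = 1063353702922273835973036658043476458723103404520

These ordered rooted trees are counted by the Catalan number C_n = (1/(n + 1)) · C(2n, n). For n = 85: C_85 = (1/86) · C(170, 85) = 91448418451315549893681152591738975450186892788720/86 = 1063353702922273835973036658043476458723103404520.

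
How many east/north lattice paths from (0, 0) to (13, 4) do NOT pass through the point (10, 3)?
Number of paths = 1236

Total paths from (0, 0) to (13, 4): C(17, 13) = 2380. Paths through (10, 3): (paths (0, 0) → (10, 3)) × (paths (10, 3) → (13, 4)) = C(13, 10) · C(4, 3) = 286 · 4 = 1144. Avoidance count = 2380 − 1144 = 1236.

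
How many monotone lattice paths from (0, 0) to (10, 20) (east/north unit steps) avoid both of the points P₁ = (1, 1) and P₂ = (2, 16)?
Number of paths = 16171320

Inclusion–exclusion. Total paths: C(30, 10) = 30045015. Through P₁: C(2, 1)·C(28, 9) = 13813800. Through P₂: C(18, 2)·C(12, 8) = 75735. Since P₁ is strictly southwest of P₂, a monotone path through both must visit P₁ then P₂; paths through both = C(2, 1)·C(16, 1)·C(12, 8) = 15840. Avoid both = 30045015 − 13813800 − 75735 + 15840 = 16171320.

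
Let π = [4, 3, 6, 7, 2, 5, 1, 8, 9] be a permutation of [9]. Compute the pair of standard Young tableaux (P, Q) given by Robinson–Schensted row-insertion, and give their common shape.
P = [1, 5, 7, 8, 9] / [2, 6] / [3] / [4];  Q = [1, 3, 4, 8, 9] / [2, 6] / [5] / [7];  common shape = (5, 2, 1, 1)

Row-insert the values π_1, π_2, … into P one at a time, bumping the leftmost entry strictly greater than the inserted value down to the next row. The recording tableau Q records, in position (i, j), the step at which that cell was added to P.
  Insert 4 (step 1): P = [4];  Q = [1]
  Insert 3 (step 2): P = [3] / [4];  Q = [1] / [2]
  Insert 6 (step 3): P = [3, 6] / [4];  Q = [1, 3] / [2]
  Insert 7 (step 4): P = [3, 6, 7] / [4];  Q = [1, 3, 4] / [2]
  Insert 2 (step 5): P = [2, 6, 7] / [3] / [4];  Q = [1, 3, 4] / [2] / [5]
  Insert 5 (step 6): P = [2, 5, 7] / [3, 6] / [4];  Q = [1, 3, 4] / [2, 6] / [5]
  Insert 1 (step 7): P = [1, 5, 7] / [2, 6] / [3] / [4];  Q = [1, 3, 4] / [2, 6] / [5] / [7]
  Insert 8 (step 8): P = [1, 5, 7, 8] / [2, 6] / [3] / [4];  Q = [1, 3, 4, 8] / [2, 6] / [5] / [7]
  Insert 9 (step 9): P = [1, 5, 7, 8, 9] / [2, 6] / [3] / [4];  Q = [1, 3, 4, 8, 9] / [2, 6] / [5] / [7]
Final shape: (5, 2, 1, 1).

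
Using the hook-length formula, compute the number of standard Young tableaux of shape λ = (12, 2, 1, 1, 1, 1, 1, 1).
# SYT of shape (12, 2, 1, 1, 1, 1, 1, 1) = 510510

Hook-length formula: f^λ = n! / Π hook(c), product over all cells c of the Young diagram. For λ = (12, 2, 1, 1, 1, 1, 1, 1), n = 20 boxes. Hook lengths by row (left-to-right, top-to-bottom): [19, 12, 10, 9, 8, 7, 6, 5, 4, 3, 2, 1]; [8, 1]; [6]; [5]; [4]; [3]; [2]; [1]. Product of hooks = 4765630464000. So f^λ = 20! / 4765630464000 = 2432902008176640000 / 4765630464000 = 510510.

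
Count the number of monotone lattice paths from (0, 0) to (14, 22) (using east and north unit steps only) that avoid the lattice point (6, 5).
Number of paths = 3296609550

Total paths from (0, 0) to (14, 22): C(36, 14) = 3796297200. Paths through (6, 5): (paths (0, 0) → (6, 5)) × (paths (6, 5) → (14, 22)) = C(11, 6) · C(25, 8) = 462 · 1081575 = 499687650. Avoidance count = 3796297200 − 499687650 = 3296609550.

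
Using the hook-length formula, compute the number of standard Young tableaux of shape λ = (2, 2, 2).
# SYT of shape (2, 2, 2) = 5

Hook-length formula: f^λ = n! / Π hook(c), product over all cells c of the Young diagram. For λ = (2, 2, 2), n = 6 boxes. Hook lengths by row (left-to-right, top-to-bottom): [4, 3]; [3, 2]; [2, 1]. Product of hooks = 144. So f^λ = 6! / 144 = 720 / 144 = 5.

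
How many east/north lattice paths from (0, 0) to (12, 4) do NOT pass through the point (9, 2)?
Number of paths = 1270

Total paths from (0, 0) to (12, 4): C(16, 12) = 1820. Paths through (9, 2): (paths (0, 0) → (9, 2)) × (paths (9, 2) → (12, 4)) = C(11, 9) · C(5, 3) = 55 · 10 = 550. Avoidance count = 1820 − 550 = 1270.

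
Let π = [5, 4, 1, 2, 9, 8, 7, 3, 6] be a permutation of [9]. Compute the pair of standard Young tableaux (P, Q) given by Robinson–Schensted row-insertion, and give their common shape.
P = [1, 2, 3, 6] / [4, 7] / [5, 8] / [9];  Q = [1, 4, 5, 9] / [2, 6] / [3, 7] / [8];  common shape = (4, 2, 2, 1)

Row-insert the values π_1, π_2, … into P one at a time, bumping the leftmost entry strictly greater than the inserted value down to the next row. The recording tableau Q records, in position (i, j), the step at which that cell was added to P.
  Insert 5 (step 1): P = [5];  Q = [1]
  Insert 4 (step 2): P = [4] / [5];  Q = [1] / [2]
  Insert 1 (step 3): P = [1] / [4] / [5];  Q = [1] / [2] / [3]
  Insert 2 (step 4): P = [1, 2] / [4] / [5];  Q = [1, 4] / [2] / [3]
  Insert 9 (step 5): P = [1, 2, 9] / [4] / [5];  Q = [1, 4, 5] / [2] / [3]
  Insert 8 (step 6): P = [1, 2, 8] / [4, 9] / [5];  Q = [1, 4, 5] / [2, 6] / [3]
  Insert 7 (step 7): P = [1, 2, 7] / [4, 8] / [5, 9];  Q = [1, 4, 5] / [2, 6] / [3, 7]
  Insert 3 (step 8): P = [1, 2, 3] / [4, 7] / [5, 8] / [9];  Q = [1, 4, 5] / [2, 6] / [3, 7] / [8]
  Insert 6 (step 9): P = [1, 2, 3, 6] / [4, 7] / [5, 8] / [9];  Q = [1, 4, 5, 9] / [2, 6] / [3, 7] / [8]
Final shape: (4, 2, 2, 1).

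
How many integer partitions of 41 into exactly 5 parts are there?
p(41, 5 parts) = 1226

Partitions of n into exactly k parts are in bijection with partitions of n − k into at most k parts (subtract 1 from each part). So p(41, exactly 5) = p(36, parts ≤ 5). Computing via the recurrence p(m, j) = p(m, j−1) + p(m−j, j) gives 1226.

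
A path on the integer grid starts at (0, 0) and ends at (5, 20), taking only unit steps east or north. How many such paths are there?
Number of paths = 53130

A monotone lattice path from (0, 0) to (5, 20) consists of 5 east steps and 20 north steps in some order, so it is determined by which 5 of the 25 steps are east. The count is C(25, 5) = 53130.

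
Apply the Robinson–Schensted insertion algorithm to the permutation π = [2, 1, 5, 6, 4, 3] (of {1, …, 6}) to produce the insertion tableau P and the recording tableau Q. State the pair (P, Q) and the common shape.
P = [1, 3, 6] / [2, 4] / [5];  Q = [1, 3, 4] / [2, 5] / [6];  common shape = (3, 2, 1)

Row-insert the values π_1, π_2, … into P one at a time, bumping the leftmost entry strictly greater than the inserted value down to the next row. The recording tableau Q records, in position (i, j), the step at which that cell was added to P.
  Insert 2 (step 1): P = [2];  Q = [1]
  Insert 1 (step 2): P = [1] / [2];  Q = [1] / [2]
  Insert 5 (step 3): P = [1, 5] / [2];  Q = [1, 3] / [2]
  Insert 6 (step 4): P = [1, 5, 6] / [2];  Q = [1, 3, 4] / [2]
  Insert 4 (step 5): P = [1, 4, 6] / [2, 5];  Q = [1, 3, 4] / [2, 5]
  Insert 3 (step 6): P = [1, 3, 6] / [2, 4] / [5];  Q = [1, 3, 4] / [2, 5] / [6]
Final shape: (3, 2, 1).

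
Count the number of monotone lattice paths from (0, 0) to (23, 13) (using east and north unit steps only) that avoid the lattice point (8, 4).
Number of paths = 1663575120

Total paths from (0, 0) to (23, 13): C(36, 23) = 2310789600. Paths through (8, 4): (paths (0, 0) → (8, 4)) × (paths (8, 4) → (23, 13)) = C(12, 8) · C(24, 15) = 495 · 1307504 = 647214480. Avoidance count = 2310789600 − 647214480 = 1663575120.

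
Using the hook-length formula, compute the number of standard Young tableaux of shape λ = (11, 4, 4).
# SYT of shape (11, 4, 4) = 488376

Hook-length formula: f^λ = n! / Π hook(c), product over all cells c of the Young diagram. For λ = (11, 4, 4), n = 19 boxes. Hook lengths by row (left-to-right, top-to-bottom): [13, 12, 11, 10, 7, 6, 5, 4, 3, 2, 1]; [5, 4, 3, 2]; [4, 3, 2, 1]. Product of hooks = 249080832000. So f^λ = 19! / 249080832000 = 121645100408832000 / 249080832000 = 488376.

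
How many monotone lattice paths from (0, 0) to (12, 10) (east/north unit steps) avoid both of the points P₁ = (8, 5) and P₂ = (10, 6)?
Number of paths = 422279

Inclusion–exclusion. Total paths: C(22, 12) = 646646. Through P₁: C(13, 8)·C(9, 4) = 162162. Through P₂: C(16, 10)·C(6, 2) = 120120. Since P₁ is strictly southwest of P₂, a monotone path through both must visit P₁ then P₂; paths through both = C(13, 8)·C(3, 2)·C(6, 2) = 57915. Avoid both = 646646 − 162162 − 120120 + 57915 = 422279.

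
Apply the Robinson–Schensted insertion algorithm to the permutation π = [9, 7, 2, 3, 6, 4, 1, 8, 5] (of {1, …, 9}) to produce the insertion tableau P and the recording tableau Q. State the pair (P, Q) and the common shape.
P = [1, 3, 4, 5] / [2, 8] / [6] / [7] / [9];  Q = [1, 4, 5, 8] / [2, 9] / [3] / [6] / [7];  common shape = (4, 2, 1, 1, 1)

Row-insert the values π_1, π_2, … into P one at a time, bumping the leftmost entry strictly greater than the inserted value down to the next row. The recording tableau Q records, in position (i, j), the step at which that cell was added to P.
  Insert 9 (step 1): P = [9];  Q = [1]
  Insert 7 (step 2): P = [7] / [9];  Q = [1] / [2]
  Insert 2 (step 3): P = [2] / [7] / [9];  Q = [1] / [2] / [3]
  Insert 3 (step 4): P = [2, 3] / [7] / [9];  Q = [1, 4] / [2] / [3]
  Insert 6 (step 5): P = [2, 3, 6] / [7] / [9];  Q = [1, 4, 5] / [2] / [3]
  Insert 4 (step 6): P = [2, 3, 4] / [6] / [7] / [9];  Q = [1, 4, 5] / [2] / [3] / [6]
  Insert 1 (step 7): P = [1, 3, 4] / [2] / [6] / [7] / [9];  Q = [1, 4, 5] / [2] / [3] / [6] / [7]
  Insert 8 (step 8): P = [1, 3, 4, 8] / [2] / [6] / [7] / [9];  Q = [1, 4, 5, 8] / [2] / [3] / [6] / [7]
  Insert 5 (step 9): P = [1, 3, 4, 5] / [2, 8] / [6] / [7] / [9];  Q = [1, 4, 5, 8] / [2, 9] / [3] / [6] / [7]
Final shape: (4, 2, 1, 1, 1).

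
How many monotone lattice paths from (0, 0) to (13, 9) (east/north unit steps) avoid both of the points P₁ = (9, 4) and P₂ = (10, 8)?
Number of paths = 246598

Inclusion–exclusion. Total paths: C(22, 13) = 497420. Through P₁: C(13, 9)·C(9, 4) = 90090. Through P₂: C(18, 10)·C(4, 3) = 175032. Since P₁ is strictly southwest of P₂, a monotone path through both must visit P₁ then P₂; paths through both = C(13, 9)·C(5, 1)·C(4, 3) = 14300. Avoid both = 497420 − 90090 − 175032 + 14300 = 246598.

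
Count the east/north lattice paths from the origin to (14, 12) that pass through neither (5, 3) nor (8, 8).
Number of paths = 4890840

Inclusion–exclusion. Total paths: C(26, 14) = 9657700. Through P₁: C(8, 5)·C(18, 9) = 2722720. Through P₂: C(16, 8)·C(10, 6) = 2702700. Since P₁ is strictly southwest of P₂, a monotone path through both must visit P₁ then P₂; paths through both = C(8, 5)·C(8, 3)·C(10, 6) = 658560. Avoid both = 9657700 − 2722720 − 2702700 + 658560 = 4890840.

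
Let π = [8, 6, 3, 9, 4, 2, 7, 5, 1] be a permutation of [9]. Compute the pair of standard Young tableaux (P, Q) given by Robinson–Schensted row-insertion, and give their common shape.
P = [1, 4, 5] / [2, 7] / [3, 9] / [6] / [8];  Q = [1, 4, 7] / [2, 5] / [3, 8] / [6] / [9];  common shape = (3, 2, 2, 1, 1)

Row-insert the values π_1, π_2, … into P one at a time, bumping the leftmost entry strictly greater than the inserted value down to the next row. The recording tableau Q records, in position (i, j), the step at which that cell was added to P.
  Insert 8 (step 1): P = [8];  Q = [1]
  Insert 6 (step 2): P = [6] / [8];  Q = [1] / [2]
  Insert 3 (step 3): P = [3] / [6] / [8];  Q = [1] / [2] / [3]
  Insert 9 (step 4): P = [3, 9] / [6] / [8];  Q = [1, 4] / [2] / [3]
  Insert 4 (step 5): P = [3, 4] / [6, 9] / [8];  Q = [1, 4] / [2, 5] / [3]
  Insert 2 (step 6): P = [2, 4] / [3, 9] / [6] / [8];  Q = [1, 4] / [2, 5] / [3] / [6]
  Insert 7 (step 7): P = [2, 4, 7] / [3, 9] / [6] / [8];  Q = [1, 4, 7] / [2, 5] / [3] / [6]
  Insert 5 (step 8): P = [2, 4, 5] / [3, 7] / [6, 9] / [8];  Q = [1, 4, 7] / [2, 5] / [3, 8] / [6]
  Insert 1 (step 9): P = [1, 4, 5] / [2, 7] / [3, 9] / [6] / [8];  Q = [1, 4, 7] / [2, 5] / [3, 8] / [6] / [9]
Final shape: (3, 2, 2, 1, 1).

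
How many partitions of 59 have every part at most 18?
p(59, parts ≤ 18) = 622771

Use the recurrence p(n, m) = p(n, m−1) + p(n−m, m): either the largest part is < m (count p(n, m−1)) or the largest part is exactly m (remove one copy of m, count p(n−m, m)). With p(0, ·) = 1 this gives p(59, parts ≤ 18) = 622771. (By conjugating Young diagrams, this also counts partitions of 59 into at most 18 parts.)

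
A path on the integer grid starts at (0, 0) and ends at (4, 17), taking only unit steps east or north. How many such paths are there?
Number of paths = 5985

A monotone lattice path from (0, 0) to (4, 17) consists of 4 east steps and 17 north steps in some order, so it is determined by which 4 of the 21 steps are east. The count is C(21, 4) = 5985.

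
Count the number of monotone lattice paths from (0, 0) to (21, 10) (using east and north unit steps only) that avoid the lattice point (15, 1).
Number of paths = 44272085

Total paths from (0, 0) to (21, 10): C(31, 21) = 44352165. Paths through (15, 1): (paths (0, 0) → (15, 1)) × (paths (15, 1) → (21, 10)) = C(16, 15) · C(15, 6) = 16 · 5005 = 80080. Avoidance count = 44352165 − 80080 = 44272085.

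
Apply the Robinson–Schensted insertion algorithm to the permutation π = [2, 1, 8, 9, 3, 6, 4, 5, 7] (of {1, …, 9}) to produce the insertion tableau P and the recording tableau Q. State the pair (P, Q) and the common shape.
P = [1, 3, 4, 5, 7] / [2, 6, 9] / [8];  Q = [1, 3, 4, 8, 9] / [2, 5, 6] / [7];  common shape = (5, 3, 1)

Row-insert the values π_1, π_2, … into P one at a time, bumping the leftmost entry strictly greater than the inserted value down to the next row. The recording tableau Q records, in position (i, j), the step at which that cell was added to P.
  Insert 2 (step 1): P = [2];  Q = [1]
  Insert 1 (step 2): P = [1] / [2];  Q = [1] / [2]
  Insert 8 (step 3): P = [1, 8] / [2];  Q = [1, 3] / [2]
  Insert 9 (step 4): P = [1, 8, 9] / [2];  Q = [1, 3, 4] / [2]
  Insert 3 (step 5): P = [1, 3, 9] / [2, 8];  Q = [1, 3, 4] / [2, 5]
  Insert 6 (step 6): P = [1, 3, 6] / [2, 8, 9];  Q = [1, 3, 4] / [2, 5, 6]
  Insert 4 (step 7): P = [1, 3, 4] / [2, 6, 9] / [8];  Q = [1, 3, 4] / [2, 5, 6] / [7]
  Insert 5 (step 8): P = [1, 3, 4, 5] / [2, 6, 9] / [8];  Q = [1, 3, 4, 8] / [2, 5, 6] / [7]
  Insert 7 (step 9): P = [1, 3, 4, 5, 7] / [2, 6, 9] / [8];  Q = [1, 3, 4, 8, 9] / [2, 5, 6] / [7]
Final shape: (5, 3, 1).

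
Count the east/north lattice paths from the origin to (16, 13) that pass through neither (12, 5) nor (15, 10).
Number of paths = 53111927

Inclusion–exclusion. Total paths: C(29, 16) = 67863915. Through P₁: C(17, 12)·C(12, 4) = 3063060. Through P₂: C(25, 15)·C(4, 1) = 13075040. Since P₁ is strictly southwest of P₂, a monotone path through both must visit P₁ then P₂; paths through both = C(17, 12)·C(8, 3)·C(4, 1) = 1386112. Avoid both = 67863915 − 3063060 − 13075040 + 1386112 = 53111927.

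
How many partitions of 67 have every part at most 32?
p(67, parts ≤ 32) = 2613417

Use the recurrence p(n, m) = p(n, m−1) + p(n−m, m): either the largest part is < m (count p(n, m−1)) or the largest part is exactly m (remove one copy of m, count p(n−m, m)). With p(0, ·) = 1 this gives p(67, parts ≤ 32) = 2613417. (By conjugating Young diagrams, this also counts partitions of 67 into at most 32 parts.)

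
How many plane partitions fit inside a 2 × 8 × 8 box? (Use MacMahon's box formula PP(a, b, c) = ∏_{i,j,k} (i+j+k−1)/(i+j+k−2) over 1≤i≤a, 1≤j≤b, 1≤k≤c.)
PP(2, 8, 8) = 34763300

Evaluate the triple product over i = 1..2, j = 1..8, k = 1..8. The factors are (2/1) · (3/2) · (4/3) · (5/4) · (6/5) · (7/6) · (8/7) · (9/8) · … (128 factors total). The numerators and denominators telescope so the product is an integer; carrying out the multiplication exactly gives PP(2, 8, 8) = 34763300.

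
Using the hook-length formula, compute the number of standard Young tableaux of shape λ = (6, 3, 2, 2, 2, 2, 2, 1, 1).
# SYT of shape (6, 3, 2, 2, 2, 2, 2, 1, 1) = 97954272

Hook-length formula: f^λ = n! / Π hook(c), product over all cells c of the Young diagram. For λ = (6, 3, 2, 2, 2, 2, 2, 1, 1), n = 21 boxes. Hook lengths by row (left-to-right, top-to-bottom): [14, 11, 5, 3, 2, 1]; [10, 7, 1]; [8, 5]; [7, 4]; [6, 3]; [5, 2]; [4, 1]; [2]; [1]. Product of hooks = 521579520000. So f^λ = 21! / 521579520000 = 51090942171709440000 / 521579520000 = 97954272.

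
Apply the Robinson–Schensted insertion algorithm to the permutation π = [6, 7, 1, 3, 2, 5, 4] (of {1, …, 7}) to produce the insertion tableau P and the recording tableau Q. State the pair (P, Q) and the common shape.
P = [1, 2, 4] / [3, 5] / [6, 7];  Q = [1, 2, 6] / [3, 4] / [5, 7];  common shape = (3, 2, 2)

Row-insert the values π_1, π_2, … into P one at a time, bumping the leftmost entry strictly greater than the inserted value down to the next row. The recording tableau Q records, in position (i, j), the step at which that cell was added to P.
  Insert 6 (step 1): P = [6];  Q = [1]
  Insert 7 (step 2): P = [6, 7];  Q = [1, 2]
  Insert 1 (step 3): P = [1, 7] / [6];  Q = [1, 2] / [3]
  Insert 3 (step 4): P = [1, 3] / [6, 7];  Q = [1, 2] / [3, 4]
  Insert 2 (step 5): P = [1, 2] / [3, 7] / [6];  Q = [1, 2] / [3, 4] / [5]
  Insert 5 (step 6): P = [1, 2, 5] / [3, 7] / [6];  Q = [1, 2, 6] / [3, 4] / [5]
  Insert 4 (step 7): P = [1, 2, 4] / [3, 5] / [6, 7];  Q = [1, 2, 6] / [3, 4] / [5, 7]
Final shape: (3, 2, 2).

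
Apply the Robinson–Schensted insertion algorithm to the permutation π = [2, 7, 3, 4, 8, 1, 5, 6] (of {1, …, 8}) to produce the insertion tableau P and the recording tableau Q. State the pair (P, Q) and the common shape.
P = [1, 3, 4, 5, 6] / [2, 8] / [7];  Q = [1, 2, 4, 5, 8] / [3, 7] / [6];  common shape = (5, 2, 1)

Row-insert the values π_1, π_2, … into P one at a time, bumping the leftmost entry strictly greater than the inserted value down to the next row. The recording tableau Q records, in position (i, j), the step at which that cell was added to P.
  Insert 2 (step 1): P = [2];  Q = [1]
  Insert 7 (step 2): P = [2, 7];  Q = [1, 2]
  Insert 3 (step 3): P = [2, 3] / [7];  Q = [1, 2] / [3]
  Insert 4 (step 4): P = [2, 3, 4] / [7];  Q = [1, 2, 4] / [3]
  Insert 8 (step 5): P = [2, 3, 4, 8] / [7];  Q = [1, 2, 4, 5] / [3]
  Insert 1 (step 6): P = [1, 3, 4, 8] / [2] / [7];  Q = [1, 2, 4, 5] / [3] / [6]
  Insert 5 (step 7): P = [1, 3, 4, 5] / [2, 8] / [7];  Q = [1, 2, 4, 5] / [3, 7] / [6]
  Insert 6 (step 8): P = [1, 3, 4, 5, 6] / [2, 8] / [7];  Q = [1, 2, 4, 5, 8] / [3, 7] / [6]
Final shape: (5, 2, 1).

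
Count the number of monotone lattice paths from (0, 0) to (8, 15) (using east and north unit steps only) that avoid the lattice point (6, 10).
Number of paths = 322146

Total paths from (0, 0) to (8, 15): C(23, 8) = 490314. Paths through (6, 10): (paths (0, 0) → (6, 10)) × (paths (6, 10) → (8, 15)) = C(16, 6) · C(7, 2) = 8008 · 21 = 168168. Avoidance count = 490314 − 168168 = 322146.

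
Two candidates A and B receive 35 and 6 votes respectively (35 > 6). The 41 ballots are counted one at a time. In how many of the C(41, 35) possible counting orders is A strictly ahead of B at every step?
Strict-lead orderings = 3180372

Total orderings of the 41 votes with 35 for A: C(41, 35) = 4496388. By the Bertrand ballot formula (Cycle Lemma / reflection principle), the number of orderings in which A is strictly ahead of B throughout is (p − q)/(p + q) · C(p + q, p) = (35 − 6)/(35 + 6) · 4496388 = 3180372.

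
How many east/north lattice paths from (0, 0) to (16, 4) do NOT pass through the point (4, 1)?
Number of paths = 2570

Total paths from (0, 0) to (16, 4): C(20, 16) = 4845. Paths through (4, 1): (paths (0, 0) → (4, 1)) × (paths (4, 1) → (16, 4)) = C(5, 4) · C(15, 12) = 5 · 455 = 2275. Avoidance count = 4845 − 2275 = 2570.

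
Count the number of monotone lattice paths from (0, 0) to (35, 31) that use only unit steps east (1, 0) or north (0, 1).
Number of paths = 6406484391866534976

A monotone lattice path from (0, 0) to (35, 31) consists of 35 east steps and 31 north steps in some order, so it is determined by which 35 of the 66 steps are east. The count is C(66, 35) = 6406484391866534976.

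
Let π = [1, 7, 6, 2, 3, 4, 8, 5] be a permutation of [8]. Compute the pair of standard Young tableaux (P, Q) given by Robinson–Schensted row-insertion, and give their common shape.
P = [1, 2, 3, 4, 5] / [6, 8] / [7];  Q = [1, 2, 5, 6, 7] / [3, 8] / [4];  common shape = (5, 2, 1)

Row-insert the values π_1, π_2, … into P one at a time, bumping the leftmost entry strictly greater than the inserted value down to the next row. The recording tableau Q records, in position (i, j), the step at which that cell was added to P.
  Insert 1 (step 1): P = [1];  Q = [1]
  Insert 7 (step 2): P = [1, 7];  Q = [1, 2]
  Insert 6 (step 3): P = [1, 6] / [7];  Q = [1, 2] / [3]
  Insert 2 (step 4): P = [1, 2] / [6] / [7];  Q = [1, 2] / [3] / [4]
  Insert 3 (step 5): P = [1, 2, 3] / [6] / [7];  Q = [1, 2, 5] / [3] / [4]
  Insert 4 (step 6): P = [1, 2, 3, 4] / [6] / [7];  Q = [1, 2, 5, 6] / [3] / [4]
  Insert 8 (step 7): P = [1, 2, 3, 4, 8] / [6] / [7];  Q = [1, 2, 5, 6, 7] / [3] / [4]
  Insert 5 (step 8): P = [1, 2, 3, 4, 5] / [6, 8] / [7];  Q = [1, 2, 5, 6, 7] / [3, 8] / [4]
Final shape: (5, 2, 1).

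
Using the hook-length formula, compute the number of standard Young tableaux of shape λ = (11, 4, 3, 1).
# SYT of shape (11, 4, 3, 1) = 2519400

Hook-length formula: f^λ = n! / Π hook(c), product over all cells c of the Young diagram. For λ = (11, 4, 3, 1), n = 19 boxes. Hook lengths by row (left-to-right, top-to-bottom): [14, 12, 11, 9, 7, 6, 5, 4, 3, 2, 1]; [6, 4, 3, 1]; [4, 2, 1]; [1]. Product of hooks = 48283361280. So f^λ = 19! / 48283361280 = 121645100408832000 / 48283361280 = 2519400.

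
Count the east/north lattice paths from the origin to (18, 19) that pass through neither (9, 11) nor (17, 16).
Number of paths = 9786969940

Inclusion–exclusion. Total paths: C(37, 18) = 17672631900. Through P₁: C(20, 9)·C(17, 9) = 4083107600. Through P₂: C(33, 17)·C(4, 1) = 4667212440. Since P₁ is strictly southwest of P₂, a monotone path through both must visit P₁ then P₂; paths through both = C(20, 9)·C(13, 8)·C(4, 1) = 864658080. Avoid both = 17672631900 − 4083107600 − 4667212440 + 864658080 = 9786969940.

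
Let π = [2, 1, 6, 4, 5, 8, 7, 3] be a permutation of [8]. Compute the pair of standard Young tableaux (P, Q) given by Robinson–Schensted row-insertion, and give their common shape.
P = [1, 3, 5, 7] / [2, 4, 8] / [6];  Q = [1, 3, 5, 6] / [2, 4, 7] / [8];  common shape = (4, 3, 1)

Row-insert the values π_1, π_2, … into P one at a time, bumping the leftmost entry strictly greater than the inserted value down to the next row. The recording tableau Q records, in position (i, j), the step at which that cell was added to P.
  Insert 2 (step 1): P = [2];  Q = [1]
  Insert 1 (step 2): P = [1] / [2];  Q = [1] / [2]
  Insert 6 (step 3): P = [1, 6] / [2];  Q = [1, 3] / [2]
  Insert 4 (step 4): P = [1, 4] / [2, 6];  Q = [1, 3] / [2, 4]
  Insert 5 (step 5): P = [1, 4, 5] / [2, 6];  Q = [1, 3, 5] / [2, 4]
  Insert 8 (step 6): P = [1, 4, 5, 8] / [2, 6];  Q = [1, 3, 5, 6] / [2, 4]
  Insert 7 (step 7): P = [1, 4, 5, 7] / [2, 6, 8];  Q = [1, 3, 5, 6] / [2, 4, 7]
  Insert 3 (step 8): P = [1, 3, 5, 7] / [2, 4, 8] / [6];  Q = [1, 3, 5, 6] / [2, 4, 7] / [8]
Final shape: (4, 3, 1).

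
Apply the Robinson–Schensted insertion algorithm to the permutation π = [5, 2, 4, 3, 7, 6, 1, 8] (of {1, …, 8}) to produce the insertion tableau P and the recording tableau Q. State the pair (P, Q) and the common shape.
P = [1, 3, 6, 8] / [2, 7] / [4] / [5];  Q = [1, 3, 5, 8] / [2, 6] / [4] / [7];  common shape = (4, 2, 1, 1)

Row-insert the values π_1, π_2, … into P one at a time, bumping the leftmost entry strictly greater than the inserted value down to the next row. The recording tableau Q records, in position (i, j), the step at which that cell was added to P.
  Insert 5 (step 1): P = [5];  Q = [1]
  Insert 2 (step 2): P = [2] / [5];  Q = [1] / [2]
  Insert 4 (step 3): P = [2, 4] / [5];  Q = [1, 3] / [2]
  Insert 3 (step 4): P = [2, 3] / [4] / [5];  Q = [1, 3] / [2] / [4]
  Insert 7 (step 5): P = [2, 3, 7] / [4] / [5];  Q = [1, 3, 5] / [2] / [4]
  Insert 6 (step 6): P = [2, 3, 6] / [4, 7] / [5];  Q = [1, 3, 5] / [2, 6] / [4]
  Insert 1 (step 7): P = [1, 3, 6] / [2, 7] / [4] / [5];  Q = [1, 3, 5] / [2, 6] / [4] / [7]
  Insert 8 (step 8): P = [1, 3, 6, 8] / [2, 7] / [4] / [5];  Q = [1, 3, 5, 8] / [2, 6] / [4] / [7]
Final shape: (4, 2, 1, 1).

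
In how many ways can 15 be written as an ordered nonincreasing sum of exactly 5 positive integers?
p(15, 5 parts) = 30

Partitions of n into exactly k parts ↔ partitions of n − k into at most k parts (subtract 1 from each part). For n = 15, k = 5, the partitions are: 11+1+1+1+1, 10+2+1+1+1, 9+3+1+1+1, 9+2+2+1+1, 8+4+1+1+1, 8+3+2+1+1, 8+2+2+2+1, 7+5+1+1+1, 7+4+2+1+1, 7+3+3+1+1, 7+3+2+2+1, 7+2+2+2+2, 6+6+1+1+1, 6+5+2+1+1, 6+4+3+1+1, 6+4+2+2+1, 6+3+3+2+1, 6+3+2+2+2, 5+5+3+1+1, 5+5+2+2+1, 5+4+4+1+1, 5+4+3+2+1, 5+4+2+2+2, 5+3+3+3+1, 5+3+3+2+2, 4+4+4+2+1, 4+4+3+3+1, 4+4+3+2+2, 4+3+3+3+2, 3+3+3+3+3. Count = 30.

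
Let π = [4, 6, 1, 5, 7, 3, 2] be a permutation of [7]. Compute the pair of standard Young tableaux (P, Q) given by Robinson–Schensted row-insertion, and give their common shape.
P = [1, 2, 7] / [3, 5] / [4] / [6];  Q = [1, 2, 5] / [3, 4] / [6] / [7];  common shape = (3, 2, 1, 1)

Row-insert the values π_1, π_2, … into P one at a time, bumping the leftmost entry strictly greater than the inserted value down to the next row. The recording tableau Q records, in position (i, j), the step at which that cell was added to P.
  Insert 4 (step 1): P = [4];  Q = [1]
  Insert 6 (step 2): P = [4, 6];  Q = [1, 2]
  Insert 1 (step 3): P = [1, 6] / [4];  Q = [1, 2] / [3]
  Insert 5 (step 4): P = [1, 5] / [4, 6];  Q = [1, 2] / [3, 4]
  Insert 7 (step 5): P = [1, 5, 7] / [4, 6];  Q = [1, 2, 5] / [3, 4]
  Insert 3 (step 6): P = [1, 3, 7] / [4, 5] / [6];  Q = [1, 2, 5] / [3, 4] / [6]
  Insert 2 (step 7): P = [1, 2, 7] / [3, 5] / [4] / [6];  Q = [1, 2, 5] / [3, 4] / [6] / [7]
Final shape: (3, 2, 1, 1).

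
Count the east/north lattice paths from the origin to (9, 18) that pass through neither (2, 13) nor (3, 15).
Number of paths = 4561581

Inclusion–exclusion. Total paths: C(27, 9) = 4686825. Through P₁: C(15, 2)·C(12, 7) = 83160. Through P₂: C(18, 3)·C(9, 6) = 68544. Since P₁ is strictly southwest of P₂, a monotone path through both must visit P₁ then P₂; paths through both = C(15, 2)·C(3, 1)·C(9, 6) = 26460. Avoid both = 4686825 − 83160 − 68544 + 26460 = 4561581.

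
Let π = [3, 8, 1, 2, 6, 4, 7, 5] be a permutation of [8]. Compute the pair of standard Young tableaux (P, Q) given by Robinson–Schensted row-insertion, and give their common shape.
P = [1, 2, 4, 5] / [3, 6, 7] / [8];  Q = [1, 2, 5, 7] / [3, 4, 8] / [6];  common shape = (4, 3, 1)

Row-insert the values π_1, π_2, … into P one at a time, bumping the leftmost entry strictly greater than the inserted value down to the next row. The recording tableau Q records, in position (i, j), the step at which that cell was added to P.
  Insert 3 (step 1): P = [3];  Q = [1]
  Insert 8 (step 2): P = [3, 8];  Q = [1, 2]
  Insert 1 (step 3): P = [1, 8] / [3];  Q = [1, 2] / [3]
  Insert 2 (step 4): P = [1, 2] / [3, 8];  Q = [1, 2] / [3, 4]
  Insert 6 (step 5): P = [1, 2, 6] / [3, 8];  Q = [1, 2, 5] / [3, 4]
  Insert 4 (step 6): P = [1, 2, 4] / [3, 6] / [8];  Q = [1, 2, 5] / [3, 4] / [6]
  Insert 7 (step 7): P = [1, 2, 4, 7] / [3, 6] / [8];  Q = [1, 2, 5, 7] / [3, 4] / [6]
  Insert 5 (step 8): P = [1, 2, 4, 5] / [3, 6, 7] / [8];  Q = [1, 2, 5, 7] / [3, 4, 8] / [6]
Final shape: (4, 3, 1).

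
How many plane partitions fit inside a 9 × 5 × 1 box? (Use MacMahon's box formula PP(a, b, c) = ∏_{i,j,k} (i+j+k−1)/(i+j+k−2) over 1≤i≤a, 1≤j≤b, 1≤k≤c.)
PP(9, 5, 1) = 2002

Evaluate the triple product over i = 1..9, j = 1..5, k = 1..1. The factors are (2/1) · (3/2) · (4/3) · (5/4) · (6/5) · (3/2) · (4/3) · (5/4) · … (45 factors total). The numerators and denominators telescope so the product is an integer; carrying out the multiplication exactly gives PP(9, 5, 1) = 2002.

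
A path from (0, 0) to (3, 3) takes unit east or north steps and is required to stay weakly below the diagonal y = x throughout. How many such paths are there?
Number of paths = 5

By the reflection principle (André's argument), the number of monotone paths to (3, 3) with n ≤ m that never go above y = x is C(6, 3) − C(6, 4) = 20 − 15 = 5.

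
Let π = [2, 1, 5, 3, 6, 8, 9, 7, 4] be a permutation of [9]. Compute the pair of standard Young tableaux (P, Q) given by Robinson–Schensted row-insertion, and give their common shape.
P = [1, 3, 4, 7, 9] / [2, 5, 6] / [8];  Q = [1, 3, 5, 6, 7] / [2, 4, 8] / [9];  common shape = (5, 3, 1)

Row-insert the values π_1, π_2, … into P one at a time, bumping the leftmost entry strictly greater than the inserted value down to the next row. The recording tableau Q records, in position (i, j), the step at which that cell was added to P.
  Insert 2 (step 1): P = [2];  Q = [1]
  Insert 1 (step 2): P = [1] / [2];  Q = [1] / [2]
  Insert 5 (step 3): P = [1, 5] / [2];  Q = [1, 3] / [2]
  Insert 3 (step 4): P = [1, 3] / [2, 5];  Q = [1, 3] / [2, 4]
  Insert 6 (step 5): P = [1, 3, 6] / [2, 5];  Q = [1, 3, 5] / [2, 4]
  Insert 8 (step 6): P = [1, 3, 6, 8] / [2, 5];  Q = [1, 3, 5, 6] / [2, 4]
  Insert 9 (step 7): P = [1, 3, 6, 8, 9] / [2, 5];  Q = [1, 3, 5, 6, 7] / [2, 4]
  Insert 7 (step 8): P = [1, 3, 6, 7, 9] / [2, 5, 8];  Q = [1, 3, 5, 6, 7] / [2, 4, 8]
  Insert 4 (step 9): P = [1, 3, 4, 7, 9] / [2, 5, 6] / [8];  Q = [1, 3, 5, 6, 7] / [2, 4, 8] / [9]
Final shape: (5, 3, 1).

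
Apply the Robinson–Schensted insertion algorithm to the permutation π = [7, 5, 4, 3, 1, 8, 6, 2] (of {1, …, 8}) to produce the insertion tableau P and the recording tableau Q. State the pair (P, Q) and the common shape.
P = [1, 2] / [3, 6] / [4, 8] / [5] / [7];  Q = [1, 6] / [2, 7] / [3, 8] / [4] / [5];  common shape = (2, 2, 2, 1, 1)

Row-insert the values π_1, π_2, … into P one at a time, bumping the leftmost entry strictly greater than the inserted value down to the next row. The recording tableau Q records, in position (i, j), the step at which that cell was added to P.
  Insert 7 (step 1): P = [7];  Q = [1]
  Insert 5 (step 2): P = [5] / [7];  Q = [1] / [2]
  Insert 4 (step 3): P = [4] / [5] / [7];  Q = [1] / [2] / [3]
  Insert 3 (step 4): P = [3] / [4] / [5] / [7];  Q = [1] / [2] / [3] / [4]
  Insert 1 (step 5): P = [1] / [3] / [4] / [5] / [7];  Q = [1] / [2] / [3] / [4] / [5]
  Insert 8 (step 6): P = [1, 8] / [3] / [4] / [5] / [7];  Q = [1, 6] / [2] / [3] / [4] / [5]
  Insert 6 (step 7): P = [1, 6] / [3, 8] / [4] / [5] / [7];  Q = [1, 6] / [2, 7] / [3] / [4] / [5]
  Insert 2 (step 8): P = [1, 2] / [3, 6] / [4, 8] / [5] / [7];  Q = [1, 6] / [2, 7] / [3, 8] / [4] / [5]
Final shape: (2, 2, 2, 1, 1).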